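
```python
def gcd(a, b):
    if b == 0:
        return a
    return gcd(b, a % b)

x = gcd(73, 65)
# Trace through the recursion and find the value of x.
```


gcd(73, 65)
= gcd(65, 73 % 65) = gcd(65, 8)
= gcd(8, 65 % 8) = gcd(8, 1)
= gcd(1, 8 % 1) = gcd(1, 0)
b == 0, return a = 1


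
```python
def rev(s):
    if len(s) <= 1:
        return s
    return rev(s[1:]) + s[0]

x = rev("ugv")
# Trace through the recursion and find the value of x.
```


rev("ugv")
= rev("gv") + "u"
= rev("v") + "g" + "u"
= "v" + "g" + "u"
= "vgu"


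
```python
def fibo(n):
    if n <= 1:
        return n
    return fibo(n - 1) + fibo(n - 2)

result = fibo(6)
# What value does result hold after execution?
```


fibo(6)
= fibo(5) + fibo(4)
= (fibo(4) + fibo(3)) + fibo(4)
Computing bottom-up: fibo(0)=0, fibo(1)=1, fibo(2)=1, fibo(3)=2, fibo(4)=3, fibo(5)=5, fibo(6)=8
= 8


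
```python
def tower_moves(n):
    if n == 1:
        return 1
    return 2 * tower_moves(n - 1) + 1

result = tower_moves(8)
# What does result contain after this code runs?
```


tower_moves(8)
= 2 * tower_moves(7) + 1
= 2 * (2 * tower_moves(6) + 1) + 1
= 2 * (2 * (2 * tower_moves(5) + 1) + 1) + 1
= 2 * (2 * (2 * (2 * tower_moves(4) + 1) + 1) + 1) + 1
= 2 * (2 * (2 * (2 * (2 * tower_moves(3) + 1) + 1) + 1) + 1) + 1
= 2 * (2 * (2 * (2 * (2 * (2 * tower_moves(2) + 1) + 1) + 1) + 1) + 1) + 1
= 2 * (2 * (2 * (2 * (2 * (2 * (2 * tower_moves(1) + 1) + 1) + 1) + 1) + 1) + 1) + 1
Now compute bottom-up:
tower_moves(1) = 1
tower_moves(2) = 2 * 1 + 1 = 3
tower_moves(3) = 2 * 3 + 1 = 7
tower_moves(4) = 2 * 7 + 1 = 15
tower_moves(5) = 2 * 15 + 1 = 31
tower_moves(6) = 2 * 31 + 1 = 63
tower_moves(7) = 2 * 63 + 1 = 127
tower_moves(8) = 2 * 127 + 1 = 255
= 255


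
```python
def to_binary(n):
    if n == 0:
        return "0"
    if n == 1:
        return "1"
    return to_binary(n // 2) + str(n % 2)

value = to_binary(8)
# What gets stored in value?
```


to_binary(8)
= to_binary(4) + "0"
= to_binary(2) + "0" + "0"
= to_binary(1) + "0" + "0" + "0"
= "1" + "0" + "0" + "0"
= "1000"


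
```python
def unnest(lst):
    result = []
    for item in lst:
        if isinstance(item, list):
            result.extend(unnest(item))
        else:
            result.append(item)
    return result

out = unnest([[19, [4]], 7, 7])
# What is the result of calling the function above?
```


unnest([[19, [4]], 7, 7])
Processing each element:
  [19, [4]] is a list -> unnest recursively -> [19, 4]
  7 is not a list -> append 7
  7 is not a list -> append 7
= [19, 4, 7, 7]


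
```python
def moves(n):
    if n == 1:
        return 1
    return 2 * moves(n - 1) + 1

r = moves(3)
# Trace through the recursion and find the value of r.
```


moves(3)
= 2 * moves(2) + 1
= 2 * (2 * moves(1) + 1) + 1
Now compute bottom-up:
moves(1) = 1
moves(2) = 2 * 1 + 1 = 3
moves(3) = 2 * 3 + 1 = 7
= 7


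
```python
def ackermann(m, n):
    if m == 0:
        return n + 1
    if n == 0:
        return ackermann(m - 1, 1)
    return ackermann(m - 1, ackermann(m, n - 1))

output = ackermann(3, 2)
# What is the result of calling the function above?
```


ackermann(3, 2)
= ackermann(2, ackermann(3, 1))
First compute ackermann(3, 1) = 13
= ackermann(2, 13)
= 29


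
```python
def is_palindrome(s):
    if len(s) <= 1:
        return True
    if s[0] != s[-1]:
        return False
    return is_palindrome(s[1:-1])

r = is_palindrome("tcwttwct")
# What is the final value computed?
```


is_palindrome("tcwttwct")
"tcwttwct": s[0]='t' == s[-1]='t' -> is_palindrome("cwttwc")
"cwttwc": s[0]='c' == s[-1]='c' -> is_palindrome("wttw")
"wttw": s[0]='w' == s[-1]='w' -> is_palindrome("tt")
"tt": s[0]='t' == s[-1]='t' -> is_palindrome("")
"": len <= 1 -> True
= True


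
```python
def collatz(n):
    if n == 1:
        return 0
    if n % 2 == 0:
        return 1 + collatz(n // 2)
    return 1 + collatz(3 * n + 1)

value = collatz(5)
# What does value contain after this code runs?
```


collatz(5)
5 is odd -> 3*5+1 = 16 -> collatz(16)
16 is even -> collatz(8)
8 is even -> collatz(4)
4 is even -> collatz(2)
2 is even -> collatz(1)
Reached 1 after 5 steps
= 5


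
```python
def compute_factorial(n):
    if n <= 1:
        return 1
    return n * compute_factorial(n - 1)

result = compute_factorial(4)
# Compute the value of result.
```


compute_factorial(4)
= 4 * compute_factorial(3)
= 4 * 3 * compute_factorial(2)
= 4 * 3 * 2 * compute_factorial(1)
= 4 * 3 * 2 * 1
= 24


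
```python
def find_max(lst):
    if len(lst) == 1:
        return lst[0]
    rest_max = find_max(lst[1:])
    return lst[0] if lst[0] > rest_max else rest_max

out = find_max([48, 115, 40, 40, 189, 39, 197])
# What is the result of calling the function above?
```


find_max([48, 115, 40, 40, 189, 39, 197])
= compare 48 with find_max([115, 40, 40, 189, 39, 197])
= compare 115 with find_max([40, 40, 189, 39, 197])
= compare 40 with find_max([40, 189, 39, 197])
= compare 40 with find_max([189, 39, 197])
= compare 189 with find_max([39, 197])
= compare 39 with find_max([197])
Base: find_max([197]) = 197
compare 39 with 197: max = 197
compare 189 with 197: max = 197
compare 40 with 197: max = 197
compare 40 with 197: max = 197
compare 115 with 197: max = 197
compare 48 with 197: max = 197
= 197


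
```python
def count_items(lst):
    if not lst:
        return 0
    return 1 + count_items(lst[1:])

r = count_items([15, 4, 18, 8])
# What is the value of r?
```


count_items([15, 4, 18, 8])
= 1 + count_items([4, 18, 8])
= 1 + 1 + count_items([18, 8])
= 1 + 1 + 1 + count_items([8])
= 1 + 1 + 1 + 1 + count_items([])
= 1 + 1 + 1 + 1 + 0
= 4


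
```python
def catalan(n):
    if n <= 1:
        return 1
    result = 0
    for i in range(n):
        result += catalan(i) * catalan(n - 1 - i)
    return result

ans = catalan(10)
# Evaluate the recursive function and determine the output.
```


catalan(10)
= sum of catalan(i) * catalan(10-1-i) for i in 0..9
First compute sub-values bottom-up:
  catalan(0) = 1, catalan(1) = 1
  catalan(2) = 1*1 + 1*1 = 2
  catalan(3) = 1*2 + 1*1 + 2*1 = 5
  catalan(4) = 1*5 + 1*2 + 2*1 + 5*1 = 14
  catalan(5) = 1*14 + 1*5 + 2*2 + 5*1 + 14*1 = 42
  catalan(6) = 1*42 + 1*14 + 2*5 + 5*2 + 14*1 + 42*1 = 132
  catalan(7) = 1*132 + 1*42 + 2*14 + 5*5 + 14*2 + 42*1 + 132*1 = 429
  catalan(8) = 1*429 + 1*132 + 2*42 + 5*14 + 14*5 + 42*2 + 132*1 + 429*1 = 1430
  catalan(9) = 1*1430 + 1*429 + 2*132 + 5*42 + 14*14 + 42*5 + 132*2 + 429*1 + 1430*1 = 4862
Now catalan(10):
  catalan(0)*catalan(9) = 1*4862 = 4862
  catalan(1)*catalan(8) = 1*1430 = 1430
  catalan(2)*catalan(7) = 2*429 = 858
  catalan(3)*catalan(6) = 5*132 = 660
  catalan(4)*catalan(5) = 14*42 = 588
  catalan(5)*catalan(4) = 42*14 = 588
  catalan(6)*catalan(3) = 132*5 = 660
  catalan(7)*catalan(2) = 429*2 = 858
  catalan(8)*catalan(1) = 1430*1 = 1430
  catalan(9)*catalan(0) = 4862*1 = 4862
= 4862 + 1430 + 858 + 660 + 588 + 588 + 660 + 858 + 1430 + 4862
= 16796


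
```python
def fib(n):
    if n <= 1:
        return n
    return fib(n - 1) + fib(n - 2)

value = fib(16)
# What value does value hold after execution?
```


fib(16)
= fib(15) + fib(14)
= (fib(14) + fib(13)) + fib(14)
Computing bottom-up: fib(0)=0, fib(1)=1, fib(2)=1, fib(3)=2, fib(4)=3, fib(5)=5, fib(6)=8, fib(7)=13, fib(8)=21, fib(9)=34, fib(10)=55, fib(11)=89, fib(12)=144, fib(13)=233, fib(14)=377, fib(15)=610, fib(16)=987
= 987


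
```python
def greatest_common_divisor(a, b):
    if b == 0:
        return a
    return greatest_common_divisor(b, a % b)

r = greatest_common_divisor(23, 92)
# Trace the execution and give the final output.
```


greatest_common_divisor(23, 92)
= greatest_common_divisor(92, 23 % 92) = greatest_common_divisor(92, 23)
= greatest_common_divisor(23, 92 % 23) = greatest_common_divisor(23, 0)
b == 0, return a = 23


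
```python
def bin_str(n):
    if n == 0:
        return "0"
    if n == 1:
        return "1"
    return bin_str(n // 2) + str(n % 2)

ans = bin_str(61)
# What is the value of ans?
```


bin_str(61)
= bin_str(30) + "1"
= bin_str(15) + "0" + "1"
= bin_str(7) + "1" + "0" + "1"
= bin_str(3) + "1" + "1" + "0" + "1"
= bin_str(1) + "1" + "1" + "1" + "0" + "1"
= "1" + "1" + "1" + "1" + "0" + "1"
= "111101"


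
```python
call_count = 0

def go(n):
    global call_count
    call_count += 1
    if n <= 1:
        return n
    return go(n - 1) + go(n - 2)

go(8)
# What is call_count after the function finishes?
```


go(8) calls go(7) and go(6); each non-base call branches into two more.
Let C(k) = total number of calls made by go(k), including the call to go(k) itself.
Base cases: C(0) = 1, C(1) = 1
Recurrence: C(k) = 1 + C(k-1) + C(k-2)
  C(2) = 1 + C(1) + C(0) = 1 + 1 + 1 = 3
  C(3) = 1 + C(2) + C(1) = 1 + 3 + 1 = 5
  C(4) = 1 + C(3) + C(2) = 1 + 5 + 3 = 9
  C(5) = 1 + C(4) + C(3) = 1 + 9 + 5 = 15
  C(6) = 1 + C(5) + C(4) = 1 + 15 + 9 = 25
  C(7) = 1 + C(6) + C(5) = 1 + 25 + 15 = 41
  C(8) = 1 + C(7) + C(6) = 1 + 41 + 25 = 67
Total calls = C(8) = 67


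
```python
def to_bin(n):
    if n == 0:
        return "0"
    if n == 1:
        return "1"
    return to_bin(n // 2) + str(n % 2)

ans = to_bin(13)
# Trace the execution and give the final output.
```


to_bin(13)
= to_bin(6) + "1"
= to_bin(3) + "0" + "1"
= to_bin(1) + "1" + "0" + "1"
= "1" + "1" + "0" + "1"
= "1101"


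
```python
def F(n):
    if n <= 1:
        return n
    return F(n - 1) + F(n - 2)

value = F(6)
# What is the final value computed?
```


F(6)
= F(5) + F(4)
= (F(4) + F(3)) + F(4)
Computing bottom-up: F(0)=0, F(1)=1, F(2)=1, F(3)=2, F(4)=3, F(5)=5, F(6)=8
= 8


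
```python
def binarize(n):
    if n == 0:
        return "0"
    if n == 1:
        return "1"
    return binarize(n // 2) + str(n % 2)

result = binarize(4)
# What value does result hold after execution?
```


binarize(4)
= binarize(2) + "0"
= binarize(1) + "0" + "0"
= "1" + "0" + "0"
= "100"


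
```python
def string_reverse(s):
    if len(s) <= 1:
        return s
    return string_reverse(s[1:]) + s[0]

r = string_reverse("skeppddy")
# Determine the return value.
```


string_reverse("skeppddy")
= string_reverse("keppddy") + "s"
= string_reverse("eppddy") + "k" + "s"
= string_reverse("ppddy") + "e" + "k" + "s"
= string_reverse("pddy") + "p" + "e" + "k" + "s"
= string_reverse("ddy") + "p" + "p" + "e" + "k" + "s"
= string_reverse("dy") + "d" + "p" + "p" + "e" + "k" + "s"
= string_reverse("y") + "d" + "d" + "p" + "p" + "e" + "k" + "s"
= "y" + "d" + "d" + "p" + "p" + "e" + "k" + "s"
= "yddppeks"


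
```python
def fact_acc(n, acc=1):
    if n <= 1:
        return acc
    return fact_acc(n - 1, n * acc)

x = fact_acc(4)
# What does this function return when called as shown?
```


fact_acc(4, 1)
= fact_acc(3, 4 * 1) = fact_acc(3, 4)
= fact_acc(2, 3 * 4) = fact_acc(2, 12)
= fact_acc(1, 2 * 12) = fact_acc(1, 24)
n <= 1, return acc = 24


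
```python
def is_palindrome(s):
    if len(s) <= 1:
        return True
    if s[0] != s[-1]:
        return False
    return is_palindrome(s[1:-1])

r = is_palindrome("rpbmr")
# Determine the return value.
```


is_palindrome("rpbmr")
"rpbmr": s[0]='r' == s[-1]='r' -> is_palindrome("pbm")
"pbm": s[0]='p' != s[-1]='m' -> False
= False


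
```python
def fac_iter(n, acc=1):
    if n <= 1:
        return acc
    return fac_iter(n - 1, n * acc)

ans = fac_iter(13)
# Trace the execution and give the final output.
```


fac_iter(13, 1)
= fac_iter(12, 13 * 1) = fac_iter(12, 13)
= fac_iter(11, 12 * 13) = fac_iter(11, 156)
= fac_iter(10, 11 * 156) = fac_iter(10, 1716)
= fac_iter(9, 10 * 1716) = fac_iter(9, 17160)
= fac_iter(8, 9 * 17160) = fac_iter(8, 154440)
= fac_iter(7, 8 * 154440) = fac_iter(7, 1235520)
= fac_iter(6, 7 * 1235520) = fac_iter(6, 8648640)
= fac_iter(5, 6 * 8648640) = fac_iter(5, 51891840)
= fac_iter(4, 5 * 51891840) = fac_iter(4, 259459200)
= fac_iter(3, 4 * 259459200) = fac_iter(3, 1037836800)
= fac_iter(2, 3 * 1037836800) = fac_iter(2, 3113510400)
= fac_iter(1, 2 * 3113510400) = fac_iter(1, 6227020800)
n <= 1, return acc = 6227020800


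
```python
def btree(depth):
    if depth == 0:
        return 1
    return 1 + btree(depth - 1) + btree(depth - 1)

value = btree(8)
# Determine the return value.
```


btree(8)
= 1 + btree(7) + btree(7)
= 1 + 2 * btree(7)
btree(k) = 2^(k+1) - 1
btree(0) = 1
btree(1) = 3
btree(2) = 7
btree(3) = 15
btree(4) = 31
btree(8) = 2^9 - 1 = 511


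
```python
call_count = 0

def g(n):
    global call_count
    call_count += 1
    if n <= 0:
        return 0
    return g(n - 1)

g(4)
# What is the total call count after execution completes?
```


g(4) calls g(3) calls ... calls g(0)
Total calls: 4 + 1 (for base case) = 5


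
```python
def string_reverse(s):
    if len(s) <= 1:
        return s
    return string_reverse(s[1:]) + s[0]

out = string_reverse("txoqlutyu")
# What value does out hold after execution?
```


string_reverse("txoqlutyu")
= string_reverse("xoqlutyu") + "t"
= string_reverse("oqlutyu") + "x" + "t"
= string_reverse("qlutyu") + "o" + "x" + "t"
= string_reverse("lutyu") + "q" + "o" + "x" + "t"
= string_reverse("utyu") + "l" + "q" + "o" + "x" + "t"
= string_reverse("tyu") + "u" + "l" + "q" + "o" + "x" + "t"
= string_reverse("yu") + "t" + "u" + "l" + "q" + "o" + "x" + "t"
= string_reverse("u") + "y" + "t" + "u" + "l" + "q" + "o" + "x" + "t"
= "u" + "y" + "t" + "u" + "l" + "q" + "o" + "x" + "t"
= "uytulqoxt"


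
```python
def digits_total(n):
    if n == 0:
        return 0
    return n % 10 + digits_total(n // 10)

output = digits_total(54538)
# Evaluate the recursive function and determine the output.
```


digits_total(54538)
= 8 + digits_total(5453)
= 8 + 3 + digits_total(545)
= 8 + 3 + 5 + digits_total(54)
= 8 + 3 + 5 + 4 + digits_total(5)
= 8 + 3 + 5 + 4 + 5 + digits_total(0)
= 8 + 3 + 5 + 4 + 5 + 0
= 25


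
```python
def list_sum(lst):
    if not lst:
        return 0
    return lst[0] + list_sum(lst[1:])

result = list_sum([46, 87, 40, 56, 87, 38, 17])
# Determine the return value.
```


list_sum([46, 87, 40, 56, 87, 38, 17])
= 46 + list_sum([87, 40, 56, 87, 38, 17])
= 46 + 87 + list_sum([40, 56, 87, 38, 17])
= 46 + 87 + 40 + list_sum([56, 87, 38, 17])
= 46 + 87 + 40 + 56 + list_sum([87, 38, 17])
= 46 + 87 + 40 + 56 + 87 + list_sum([38, 17])
= 46 + 87 + 40 + 56 + 87 + 38 + list_sum([17])
= 46 + 87 + 40 + 56 + 87 + 38 + 17 + list_sum([])
= 46 + 87 + 40 + 56 + 87 + 38 + 17 + 0
= 371


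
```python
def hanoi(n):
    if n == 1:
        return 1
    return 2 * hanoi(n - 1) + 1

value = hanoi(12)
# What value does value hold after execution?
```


hanoi(12)
= 2 * hanoi(11) + 1
= 2 * (2 * hanoi(10) + 1) + 1
= 2 * (2 * (2 * hanoi(9) + 1) + 1) + 1
= 2 * (2 * (2 * (2 * hanoi(8) + 1) + 1) + 1) + 1
= 2 * (2 * (2 * (2 * (2 * hanoi(7) + 1) + 1) + 1) + 1) + 1
= 2 * (2 * (2 * (2 * (2 * (2 * hanoi(6) + 1) + 1) + 1) + 1) + 1) + 1
= 2 * (2 * (2 * (2 * (2 * (2 * (2 * hanoi(5) + 1) + 1) + 1) + 1) + 1) + 1) + 1
= 2 * (2 * (2 * (2 * (2 * (2 * (2 * (2 * hanoi(4) + 1) + 1) + 1) + 1) + 1) + 1) + 1) + 1
= 2 * (2 * (2 * (2 * (2 * (2 * (2 * (2 * (2 * hanoi(3) + 1) + 1) + 1) + 1) + 1) + 1) + 1) + 1) + 1
= 2 * (2 * (2 * (2 * (2 * (2 * (2 * (2 * (2 * (2 * hanoi(2) + 1) + 1) + 1) + 1) + 1) + 1) + 1) + 1) + 1) + 1
= 2 * (2 * (2 * (2 * (2 * (2 * (2 * (2 * (2 * (2 * (2 * hanoi(1) + 1) + 1) + 1) + 1) + 1) + 1) + 1) + 1) + 1) + 1) + 1
Now compute bottom-up:
hanoi(1) = 1
hanoi(2) = 2 * 1 + 1 = 3
hanoi(3) = 2 * 3 + 1 = 7
hanoi(4) = 2 * 7 + 1 = 15
hanoi(5) = 2 * 15 + 1 = 31
hanoi(6) = 2 * 31 + 1 = 63
hanoi(7) = 2 * 63 + 1 = 127
hanoi(8) = 2 * 127 + 1 = 255
hanoi(9) = 2 * 255 + 1 = 511
hanoi(10) = 2 * 511 + 1 = 1023
hanoi(11) = 2 * 1023 + 1 = 2047
hanoi(12) = 2 * 2047 + 1 = 4095
= 4095


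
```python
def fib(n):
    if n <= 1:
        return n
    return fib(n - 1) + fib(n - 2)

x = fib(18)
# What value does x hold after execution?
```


fib(18)
= fib(17) + fib(16)
= (fib(16) + fib(15)) + fib(16)
Computing bottom-up: fib(0)=0, fib(1)=1, fib(2)=1, fib(3)=2, fib(4)=3, fib(5)=5, fib(6)=8, fib(7)=13, fib(8)=21, fib(9)=34, fib(10)=55, fib(11)=89, fib(12)=144, fib(13)=233, fib(14)=377, fib(15)=610, fib(16)=987, fib(17)=1597, fib(18)=2584
= 2584


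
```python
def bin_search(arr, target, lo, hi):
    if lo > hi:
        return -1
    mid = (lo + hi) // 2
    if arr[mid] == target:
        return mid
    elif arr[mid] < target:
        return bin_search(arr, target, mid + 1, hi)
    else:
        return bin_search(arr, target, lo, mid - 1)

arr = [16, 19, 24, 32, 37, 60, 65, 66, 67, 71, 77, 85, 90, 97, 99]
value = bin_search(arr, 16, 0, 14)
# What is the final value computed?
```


bin_search(arr, 16, 0, 14)
lo=0, hi=14, mid=7, arr[mid]=66
66 > 16, search left half
lo=0, hi=6, mid=3, arr[mid]=32
32 > 16, search left half
lo=0, hi=2, mid=1, arr[mid]=19
19 > 16, search left half
lo=0, hi=0, mid=0, arr[mid]=16
arr[0] == 16, found at index 0
= 0


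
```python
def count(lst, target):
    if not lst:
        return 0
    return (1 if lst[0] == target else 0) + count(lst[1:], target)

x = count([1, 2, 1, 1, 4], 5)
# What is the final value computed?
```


count([1, 2, 1, 1, 4], 5)
lst[0]=1 != 5: 0 + count([2, 1, 1, 4], 5)
lst[0]=2 != 5: 0 + count([1, 1, 4], 5)
lst[0]=1 != 5: 0 + count([1, 4], 5)
lst[0]=1 != 5: 0 + count([4], 5)
lst[0]=4 != 5: 0 + count([], 5)
= 0


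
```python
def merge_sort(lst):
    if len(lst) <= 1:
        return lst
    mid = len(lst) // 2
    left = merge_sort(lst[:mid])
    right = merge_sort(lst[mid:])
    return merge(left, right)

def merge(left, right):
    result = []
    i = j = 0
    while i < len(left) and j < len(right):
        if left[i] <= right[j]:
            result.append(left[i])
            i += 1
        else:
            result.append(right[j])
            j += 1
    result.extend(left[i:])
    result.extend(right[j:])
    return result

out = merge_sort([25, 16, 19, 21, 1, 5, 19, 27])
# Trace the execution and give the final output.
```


merge_sort([25, 16, 19, 21, 1, 5, 19, 27])
Split into [25, 16, 19, 21] and [1, 5, 19, 27]
Left sorted: [16, 19, 21, 25]
Right sorted: [1, 5, 19, 27]
Merge [16, 19, 21, 25] and [1, 5, 19, 27]
= [1, 5, 16, 19, 19, 21, 25, 27]


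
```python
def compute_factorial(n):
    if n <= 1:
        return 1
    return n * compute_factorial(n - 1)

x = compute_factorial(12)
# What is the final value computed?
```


compute_factorial(12)
= 12 * compute_factorial(11)
= 12 * 11 * compute_factorial(10)
= 12 * 11 * 10 * compute_factorial(9)
= 12 * 11 * 10 * 9 * compute_factorial(8)
= 12 * 11 * 10 * 9 * 8 * compute_factorial(7)
= 12 * 11 * 10 * 9 * 8 * 7 * compute_factorial(6)
= 12 * 11 * 10 * 9 * 8 * 7 * 6 * compute_factorial(5)
= 12 * 11 * 10 * 9 * 8 * 7 * 6 * 5 * compute_factorial(4)
= 12 * 11 * 10 * 9 * 8 * 7 * 6 * 5 * 4 * compute_factorial(3)
= 12 * 11 * 10 * 9 * 8 * 7 * 6 * 5 * 4 * 3 * compute_factorial(2)
= 12 * 11 * 10 * 9 * 8 * 7 * 6 * 5 * 4 * 3 * 2 * compute_factorial(1)
= 12 * 11 * 10 * 9 * 8 * 7 * 6 * 5 * 4 * 3 * 2 * 1
= 479001600


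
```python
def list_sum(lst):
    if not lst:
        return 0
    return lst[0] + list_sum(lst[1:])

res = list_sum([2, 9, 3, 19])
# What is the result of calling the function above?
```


list_sum([2, 9, 3, 19])
= 2 + list_sum([9, 3, 19])
= 2 + 9 + list_sum([3, 19])
= 2 + 9 + 3 + list_sum([19])
= 2 + 9 + 3 + 19 + list_sum([])
= 2 + 9 + 3 + 19 + 0
= 33


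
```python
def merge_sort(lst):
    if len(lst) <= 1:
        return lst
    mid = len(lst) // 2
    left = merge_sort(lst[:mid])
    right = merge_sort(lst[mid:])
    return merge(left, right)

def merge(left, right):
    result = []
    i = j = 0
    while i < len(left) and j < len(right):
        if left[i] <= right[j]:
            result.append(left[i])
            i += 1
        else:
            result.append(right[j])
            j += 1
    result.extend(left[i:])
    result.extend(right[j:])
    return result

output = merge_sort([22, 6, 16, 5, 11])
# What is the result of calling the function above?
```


merge_sort([22, 6, 16, 5, 11])
Split into [22, 6] and [16, 5, 11]
Left sorted: [6, 22]
Right sorted: [5, 11, 16]
Merge [6, 22] and [5, 11, 16]
= [5, 6, 11, 16, 22]


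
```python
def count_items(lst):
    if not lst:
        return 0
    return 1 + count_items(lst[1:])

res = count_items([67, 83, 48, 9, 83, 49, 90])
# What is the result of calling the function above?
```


count_items([67, 83, 48, 9, 83, 49, 90])
= 1 + count_items([83, 48, 9, 83, 49, 90])
= 1 + 1 + count_items([48, 9, 83, 49, 90])
= 1 + 1 + 1 + count_items([9, 83, 49, 90])
= 1 + 1 + 1 + 1 + count_items([83, 49, 90])
= 1 + 1 + 1 + 1 + 1 + count_items([49, 90])
= 1 + 1 + 1 + 1 + 1 + 1 + count_items([90])
= 1 + 1 + 1 + 1 + 1 + 1 + 1 + count_items([])
= 1 + 1 + 1 + 1 + 1 + 1 + 1 + 0
= 7


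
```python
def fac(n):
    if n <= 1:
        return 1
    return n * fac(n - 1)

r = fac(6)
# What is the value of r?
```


fac(6)
= 6 * fac(5)
= 6 * 5 * fac(4)
= 6 * 5 * 4 * fac(3)
= 6 * 5 * 4 * 3 * fac(2)
= 6 * 5 * 4 * 3 * 2 * fac(1)
= 6 * 5 * 4 * 3 * 2 * 1
= 720


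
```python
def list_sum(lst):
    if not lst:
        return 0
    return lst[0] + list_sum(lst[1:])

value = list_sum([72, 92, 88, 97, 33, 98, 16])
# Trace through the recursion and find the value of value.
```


list_sum([72, 92, 88, 97, 33, 98, 16])
= 72 + list_sum([92, 88, 97, 33, 98, 16])
= 72 + 92 + list_sum([88, 97, 33, 98, 16])
= 72 + 92 + 88 + list_sum([97, 33, 98, 16])
= 72 + 92 + 88 + 97 + list_sum([33, 98, 16])
= 72 + 92 + 88 + 97 + 33 + list_sum([98, 16])
= 72 + 92 + 88 + 97 + 33 + 98 + list_sum([16])
= 72 + 92 + 88 + 97 + 33 + 98 + 16 + list_sum([])
= 72 + 92 + 88 + 97 + 33 + 98 + 16 + 0
= 496


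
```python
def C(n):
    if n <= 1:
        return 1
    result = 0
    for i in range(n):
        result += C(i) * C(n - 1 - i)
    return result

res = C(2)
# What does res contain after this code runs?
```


C(2)
= sum of C(i) * C(2-1-i) for i in 0..1
  C(0)*C(1) = 1*1 = 1
  C(1)*C(0) = 1*1 = 1
= 1 + 1
= 2


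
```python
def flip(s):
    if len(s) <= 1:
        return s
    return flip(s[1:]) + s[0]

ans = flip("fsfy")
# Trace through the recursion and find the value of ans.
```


flip("fsfy")
= flip("sfy") + "f"
= flip("fy") + "s" + "f"
= flip("y") + "f" + "s" + "f"
= "y" + "f" + "s" + "f"
= "yfsf"


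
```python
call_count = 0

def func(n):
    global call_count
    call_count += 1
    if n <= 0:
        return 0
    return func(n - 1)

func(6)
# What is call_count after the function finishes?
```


func(6) calls func(5) calls ... calls func(0)
Total calls: 6 + 1 (for base case) = 7


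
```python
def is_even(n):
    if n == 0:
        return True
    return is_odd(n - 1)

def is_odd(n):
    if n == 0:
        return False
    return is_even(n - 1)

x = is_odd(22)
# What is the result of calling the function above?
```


is_odd(22)
= is_even(21)
= is_odd(20)
= is_even(19)
= is_odd(18)
= is_even(17)
= is_odd(16)
= is_even(15)
= is_odd(14)
= is_even(13)
= is_odd(12)
= is_even(11)
= is_odd(10)
= is_even(9)
= is_odd(8)
= is_even(7)
= is_odd(6)
= is_even(5)
= is_odd(4)
= is_even(3)
= is_odd(2)
= is_even(1)
= is_odd(0)
n == 0: return False
= False


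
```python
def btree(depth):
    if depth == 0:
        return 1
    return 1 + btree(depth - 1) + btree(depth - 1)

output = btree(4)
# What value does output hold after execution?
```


btree(4)
= 1 + btree(3) + btree(3)
= 1 + 2 * btree(3)
btree(k) = 2^(k+1) - 1
btree(0) = 1
btree(1) = 3
btree(2) = 7
btree(3) = 15
btree(4) = 31
btree(4) = 2^5 - 1 = 31


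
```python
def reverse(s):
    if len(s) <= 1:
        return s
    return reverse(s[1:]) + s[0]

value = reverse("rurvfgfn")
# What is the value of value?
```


reverse("rurvfgfn")
= reverse("urvfgfn") + "r"
= reverse("rvfgfn") + "u" + "r"
= reverse("vfgfn") + "r" + "u" + "r"
= reverse("fgfn") + "v" + "r" + "u" + "r"
= reverse("gfn") + "f" + "v" + "r" + "u" + "r"
= reverse("fn") + "g" + "f" + "v" + "r" + "u" + "r"
= reverse("n") + "f" + "g" + "f" + "v" + "r" + "u" + "r"
= "n" + "f" + "g" + "f" + "v" + "r" + "u" + "r"
= "nfgfvrur"


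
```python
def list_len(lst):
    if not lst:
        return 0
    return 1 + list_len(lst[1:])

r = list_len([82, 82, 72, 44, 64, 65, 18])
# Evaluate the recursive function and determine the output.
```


list_len([82, 82, 72, 44, 64, 65, 18])
= 1 + list_len([82, 72, 44, 64, 65, 18])
= 1 + 1 + list_len([72, 44, 64, 65, 18])
= 1 + 1 + 1 + list_len([44, 64, 65, 18])
= 1 + 1 + 1 + 1 + list_len([64, 65, 18])
= 1 + 1 + 1 + 1 + 1 + list_len([65, 18])
= 1 + 1 + 1 + 1 + 1 + 1 + list_len([18])
= 1 + 1 + 1 + 1 + 1 + 1 + 1 + list_len([])
= 1 + 1 + 1 + 1 + 1 + 1 + 1 + 0
= 7


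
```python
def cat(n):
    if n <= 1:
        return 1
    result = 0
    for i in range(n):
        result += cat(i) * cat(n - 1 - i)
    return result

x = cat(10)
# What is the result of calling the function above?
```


cat(10)
= sum of cat(i) * cat(10-1-i) for i in 0..9
First compute sub-values bottom-up:
  cat(0) = 1, cat(1) = 1
  cat(2) = 1*1 + 1*1 = 2
  cat(3) = 1*2 + 1*1 + 2*1 = 5
  cat(4) = 1*5 + 1*2 + 2*1 + 5*1 = 14
  cat(5) = 1*14 + 1*5 + 2*2 + 5*1 + 14*1 = 42
  cat(6) = 1*42 + 1*14 + 2*5 + 5*2 + 14*1 + 42*1 = 132
  cat(7) = 1*132 + 1*42 + 2*14 + 5*5 + 14*2 + 42*1 + 132*1 = 429
  cat(8) = 1*429 + 1*132 + 2*42 + 5*14 + 14*5 + 42*2 + 132*1 + 429*1 = 1430
  cat(9) = 1*1430 + 1*429 + 2*132 + 5*42 + 14*14 + 42*5 + 132*2 + 429*1 + 1430*1 = 4862
Now cat(10):
  cat(0)*cat(9) = 1*4862 = 4862
  cat(1)*cat(8) = 1*1430 = 1430
  cat(2)*cat(7) = 2*429 = 858
  cat(3)*cat(6) = 5*132 = 660
  cat(4)*cat(5) = 14*42 = 588
  cat(5)*cat(4) = 42*14 = 588
  cat(6)*cat(3) = 132*5 = 660
  cat(7)*cat(2) = 429*2 = 858
  cat(8)*cat(1) = 1430*1 = 1430
  cat(9)*cat(0) = 4862*1 = 4862
= 4862 + 1430 + 858 + 660 + 588 + 588 + 660 + 858 + 1430 + 4862
= 16796


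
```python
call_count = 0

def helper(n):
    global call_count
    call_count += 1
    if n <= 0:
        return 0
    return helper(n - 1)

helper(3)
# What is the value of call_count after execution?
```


helper(3) calls helper(2) calls ... calls helper(0)
Total calls: 3 + 1 (for base case) = 4


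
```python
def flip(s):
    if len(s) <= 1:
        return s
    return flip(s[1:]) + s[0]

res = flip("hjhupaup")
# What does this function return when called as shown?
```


flip("hjhupaup")
= flip("jhupaup") + "h"
= flip("hupaup") + "j" + "h"
= flip("upaup") + "h" + "j" + "h"
= flip("paup") + "u" + "h" + "j" + "h"
= flip("aup") + "p" + "u" + "h" + "j" + "h"
= flip("up") + "a" + "p" + "u" + "h" + "j" + "h"
= flip("p") + "u" + "a" + "p" + "u" + "h" + "j" + "h"
= "p" + "u" + "a" + "p" + "u" + "h" + "j" + "h"
= "puapuhjh"


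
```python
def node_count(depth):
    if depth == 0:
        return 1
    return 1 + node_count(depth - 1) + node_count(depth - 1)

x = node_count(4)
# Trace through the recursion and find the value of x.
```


node_count(4)
= 1 + node_count(3) + node_count(3)
= 1 + 2 * node_count(3)
node_count(k) = 2^(k+1) - 1
node_count(0) = 1
node_count(1) = 3
node_count(2) = 7
node_count(3) = 15
node_count(4) = 31
node_count(4) = 2^5 - 1 = 31


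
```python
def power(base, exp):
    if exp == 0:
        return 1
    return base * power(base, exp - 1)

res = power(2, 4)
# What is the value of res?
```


power(2, 4)
= 2 * power(2, 3)
= 2 * 2 * power(2, 2)
= 2 * 2 * 2 * power(2, 1)
= 2 * 2 * 2 * 2 * power(2, 0)
= 2 * 2 * 2 * 2 * 1
= 16


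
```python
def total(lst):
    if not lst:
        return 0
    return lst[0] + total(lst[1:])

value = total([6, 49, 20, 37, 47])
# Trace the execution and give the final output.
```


total([6, 49, 20, 37, 47])
= 6 + total([49, 20, 37, 47])
= 6 + 49 + total([20, 37, 47])
= 6 + 49 + 20 + total([37, 47])
= 6 + 49 + 20 + 37 + total([47])
= 6 + 49 + 20 + 37 + 47 + total([])
= 6 + 49 + 20 + 37 + 47 + 0
= 159


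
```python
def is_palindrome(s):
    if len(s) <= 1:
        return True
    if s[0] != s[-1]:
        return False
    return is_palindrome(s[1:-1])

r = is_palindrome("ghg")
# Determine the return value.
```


is_palindrome("ghg")
"ghg": s[0]='g' == s[-1]='g' -> is_palindrome("h")
"h": len <= 1 -> True
= True


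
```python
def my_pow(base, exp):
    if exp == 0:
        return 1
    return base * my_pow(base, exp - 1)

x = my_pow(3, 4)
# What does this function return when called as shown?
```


my_pow(3, 4)
= 3 * my_pow(3, 3)
= 3 * 3 * my_pow(3, 2)
= 3 * 3 * 3 * my_pow(3, 1)
= 3 * 3 * 3 * 3 * my_pow(3, 0)
= 3 * 3 * 3 * 3 * 1
= 81


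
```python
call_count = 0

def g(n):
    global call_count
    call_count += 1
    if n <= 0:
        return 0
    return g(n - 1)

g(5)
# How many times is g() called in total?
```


g(5) calls g(4) calls ... calls g(0)
Total calls: 5 + 1 (for base case) = 6


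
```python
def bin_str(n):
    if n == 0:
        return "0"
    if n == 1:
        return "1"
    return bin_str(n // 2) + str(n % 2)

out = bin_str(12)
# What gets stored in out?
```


bin_str(12)
= bin_str(6) + "0"
= bin_str(3) + "0" + "0"
= bin_str(1) + "1" + "0" + "0"
= "1" + "1" + "0" + "0"
= "1100"


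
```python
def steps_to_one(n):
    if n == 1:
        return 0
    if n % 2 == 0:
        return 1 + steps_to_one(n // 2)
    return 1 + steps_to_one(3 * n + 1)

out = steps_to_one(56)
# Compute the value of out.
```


steps_to_one(56)
56 is even -> steps_to_one(28)
28 is even -> steps_to_one(14)
14 is even -> steps_to_one(7)
7 is odd -> 3*7+1 = 22 -> steps_to_one(22)
22 is even -> steps_to_one(11)
11 is odd -> 3*11+1 = 34 -> steps_to_one(34)
34 is even -> steps_to_one(17)
17 is odd -> 3*17+1 = 52 -> steps_to_one(52)
52 is even -> steps_to_one(26)
26 is even -> steps_to_one(13)
13 is odd -> 3*13+1 = 40 -> steps_to_one(40)
40 is even -> steps_to_one(20)
20 is even -> steps_to_one(10)
10 is even -> steps_to_one(5)
5 is odd -> 3*5+1 = 16 -> steps_to_one(16)
16 is even -> steps_to_one(8)
8 is even -> steps_to_one(4)
4 is even -> steps_to_one(2)
2 is even -> steps_to_one(1)
Reached 1 after 19 steps
= 19


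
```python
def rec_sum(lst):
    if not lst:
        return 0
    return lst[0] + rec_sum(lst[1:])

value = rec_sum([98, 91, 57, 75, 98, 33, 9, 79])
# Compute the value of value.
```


rec_sum([98, 91, 57, 75, 98, 33, 9, 79])
= 98 + rec_sum([91, 57, 75, 98, 33, 9, 79])
= 98 + 91 + rec_sum([57, 75, 98, 33, 9, 79])
= 98 + 91 + 57 + rec_sum([75, 98, 33, 9, 79])
= 98 + 91 + 57 + 75 + rec_sum([98, 33, 9, 79])
= 98 + 91 + 57 + 75 + 98 + rec_sum([33, 9, 79])
= 98 + 91 + 57 + 75 + 98 + 33 + rec_sum([9, 79])
= 98 + 91 + 57 + 75 + 98 + 33 + 9 + rec_sum([79])
= 98 + 91 + 57 + 75 + 98 + 33 + 9 + 79 + rec_sum([])
= 98 + 91 + 57 + 75 + 98 + 33 + 9 + 79 + 0
= 540


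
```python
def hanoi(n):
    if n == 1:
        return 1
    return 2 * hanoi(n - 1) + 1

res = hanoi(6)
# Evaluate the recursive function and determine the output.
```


hanoi(6)
= 2 * hanoi(5) + 1
= 2 * (2 * hanoi(4) + 1) + 1
= 2 * (2 * (2 * hanoi(3) + 1) + 1) + 1
= 2 * (2 * (2 * (2 * hanoi(2) + 1) + 1) + 1) + 1
= 2 * (2 * (2 * (2 * (2 * hanoi(1) + 1) + 1) + 1) + 1) + 1
Now compute bottom-up:
hanoi(1) = 1
hanoi(2) = 2 * 1 + 1 = 3
hanoi(3) = 2 * 3 + 1 = 7
hanoi(4) = 2 * 7 + 1 = 15
hanoi(5) = 2 * 15 + 1 = 31
hanoi(6) = 2 * 31 + 1 = 63
= 63


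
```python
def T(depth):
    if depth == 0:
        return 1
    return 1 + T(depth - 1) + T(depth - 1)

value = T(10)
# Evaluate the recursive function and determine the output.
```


T(10)
= 1 + T(9) + T(9)
= 1 + 2 * T(9)
T(k) = 2^(k+1) - 1
T(0) = 1
T(1) = 3
T(2) = 7
T(3) = 15
T(4) = 31
T(10) = 2^11 - 1 = 2047


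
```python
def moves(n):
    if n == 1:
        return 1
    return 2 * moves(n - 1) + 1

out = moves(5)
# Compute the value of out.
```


moves(5)
= 2 * moves(4) + 1
= 2 * (2 * moves(3) + 1) + 1
= 2 * (2 * (2 * moves(2) + 1) + 1) + 1
= 2 * (2 * (2 * (2 * moves(1) + 1) + 1) + 1) + 1
Now compute bottom-up:
moves(1) = 1
moves(2) = 2 * 1 + 1 = 3
moves(3) = 2 * 3 + 1 = 7
moves(4) = 2 * 7 + 1 = 15
moves(5) = 2 * 15 + 1 = 31
= 31


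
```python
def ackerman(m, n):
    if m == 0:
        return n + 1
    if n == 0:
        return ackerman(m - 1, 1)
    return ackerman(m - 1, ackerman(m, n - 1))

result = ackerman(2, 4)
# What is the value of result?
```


ackerman(2, 4)
= ackerman(1, ackerman(2, 3))
First compute ackerman(2, 3) = 9
= ackerman(1, 9)
= 11


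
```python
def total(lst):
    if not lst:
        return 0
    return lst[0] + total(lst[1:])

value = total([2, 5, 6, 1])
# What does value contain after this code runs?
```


total([2, 5, 6, 1])
= 2 + total([5, 6, 1])
= 2 + 5 + total([6, 1])
= 2 + 5 + 6 + total([1])
= 2 + 5 + 6 + 1 + total([])
= 2 + 5 + 6 + 1 + 0
= 14


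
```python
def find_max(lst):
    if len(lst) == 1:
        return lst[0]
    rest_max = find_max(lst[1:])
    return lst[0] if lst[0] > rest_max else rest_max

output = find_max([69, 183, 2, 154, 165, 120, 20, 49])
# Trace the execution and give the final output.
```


find_max([69, 183, 2, 154, 165, 120, 20, 49])
= compare 69 with find_max([183, 2, 154, 165, 120, 20, 49])
= compare 183 with find_max([2, 154, 165, 120, 20, 49])
= compare 2 with find_max([154, 165, 120, 20, 49])
= compare 154 with find_max([165, 120, 20, 49])
= compare 165 with find_max([120, 20, 49])
= compare 120 with find_max([20, 49])
= compare 20 with find_max([49])
Base: find_max([49]) = 49
compare 20 with 49: max = 49
compare 120 with 49: max = 120
compare 165 with 120: max = 165
compare 154 with 165: max = 165
compare 2 with 165: max = 165
compare 183 with 165: max = 183
compare 69 with 183: max = 183
= 183


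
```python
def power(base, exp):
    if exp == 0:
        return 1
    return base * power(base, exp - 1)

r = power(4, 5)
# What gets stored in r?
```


power(4, 5)
= 4 * power(4, 4)
= 4 * 4 * power(4, 3)
= 4 * 4 * 4 * power(4, 2)
= 4 * 4 * 4 * 4 * power(4, 1)
= 4 * 4 * 4 * 4 * 4 * power(4, 0)
= 4 * 4 * 4 * 4 * 4 * 1
= 1024


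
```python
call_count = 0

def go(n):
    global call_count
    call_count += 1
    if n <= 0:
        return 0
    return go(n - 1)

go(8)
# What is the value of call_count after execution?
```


go(8) calls go(7) calls ... calls go(0)
Total calls: 8 + 1 (for base case) = 9


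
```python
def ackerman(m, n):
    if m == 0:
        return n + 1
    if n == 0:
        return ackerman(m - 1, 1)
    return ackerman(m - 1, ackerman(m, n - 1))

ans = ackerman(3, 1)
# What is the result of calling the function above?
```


ackerman(3, 1)
= ackerman(2, ackerman(3, 0))
First compute ackerman(3, 0) = 5
= ackerman(2, 5)
= 13


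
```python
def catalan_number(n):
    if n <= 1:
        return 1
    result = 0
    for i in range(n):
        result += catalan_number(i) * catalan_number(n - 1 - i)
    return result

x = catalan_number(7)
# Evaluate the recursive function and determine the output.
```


catalan_number(7)
= sum of catalan_number(i) * catalan_number(7-1-i) for i in 0..6
First compute sub-values bottom-up:
  catalan_number(0) = 1, catalan_number(1) = 1
  catalan_number(2) = 1*1 + 1*1 = 2
  catalan_number(3) = 1*2 + 1*1 + 2*1 = 5
  catalan_number(4) = 1*5 + 1*2 + 2*1 + 5*1 = 14
  catalan_number(5) = 1*14 + 1*5 + 2*2 + 5*1 + 14*1 = 42
  catalan_number(6) = 1*42 + 1*14 + 2*5 + 5*2 + 14*1 + 42*1 = 132
Now catalan_number(7):
  catalan_number(0)*catalan_number(6) = 1*132 = 132
  catalan_number(1)*catalan_number(5) = 1*42 = 42
  catalan_number(2)*catalan_number(4) = 2*14 = 28
  catalan_number(3)*catalan_number(3) = 5*5 = 25
  catalan_number(4)*catalan_number(2) = 14*2 = 28
  catalan_number(5)*catalan_number(1) = 42*1 = 42
  catalan_number(6)*catalan_number(0) = 132*1 = 132
= 132 + 42 + 28 + 25 + 28 + 42 + 132
= 429


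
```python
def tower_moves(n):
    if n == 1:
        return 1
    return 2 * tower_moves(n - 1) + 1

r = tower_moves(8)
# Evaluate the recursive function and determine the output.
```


tower_moves(8)
= 2 * tower_moves(7) + 1
= 2 * (2 * tower_moves(6) + 1) + 1
= 2 * (2 * (2 * tower_moves(5) + 1) + 1) + 1
= 2 * (2 * (2 * (2 * tower_moves(4) + 1) + 1) + 1) + 1
= 2 * (2 * (2 * (2 * (2 * tower_moves(3) + 1) + 1) + 1) + 1) + 1
= 2 * (2 * (2 * (2 * (2 * (2 * tower_moves(2) + 1) + 1) + 1) + 1) + 1) + 1
= 2 * (2 * (2 * (2 * (2 * (2 * (2 * tower_moves(1) + 1) + 1) + 1) + 1) + 1) + 1) + 1
Now compute bottom-up:
tower_moves(1) = 1
tower_moves(2) = 2 * 1 + 1 = 3
tower_moves(3) = 2 * 3 + 1 = 7
tower_moves(4) = 2 * 7 + 1 = 15
tower_moves(5) = 2 * 15 + 1 = 31
tower_moves(6) = 2 * 31 + 1 = 63
tower_moves(7) = 2 * 63 + 1 = 127
tower_moves(8) = 2 * 127 + 1 = 255
= 255


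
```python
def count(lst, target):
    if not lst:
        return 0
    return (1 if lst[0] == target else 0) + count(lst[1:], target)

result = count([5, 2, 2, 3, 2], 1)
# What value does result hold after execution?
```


count([5, 2, 2, 3, 2], 1)
lst[0]=5 != 1: 0 + count([2, 2, 3, 2], 1)
lst[0]=2 != 1: 0 + count([2, 3, 2], 1)
lst[0]=2 != 1: 0 + count([3, 2], 1)
lst[0]=3 != 1: 0 + count([2], 1)
lst[0]=2 != 1: 0 + count([], 1)
= 0


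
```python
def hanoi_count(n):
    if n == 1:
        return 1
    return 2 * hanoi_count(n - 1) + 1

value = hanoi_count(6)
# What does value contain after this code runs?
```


hanoi_count(6)
= 2 * hanoi_count(5) + 1
= 2 * (2 * hanoi_count(4) + 1) + 1
= 2 * (2 * (2 * hanoi_count(3) + 1) + 1) + 1
= 2 * (2 * (2 * (2 * hanoi_count(2) + 1) + 1) + 1) + 1
= 2 * (2 * (2 * (2 * (2 * hanoi_count(1) + 1) + 1) + 1) + 1) + 1
Now compute bottom-up:
hanoi_count(1) = 1
hanoi_count(2) = 2 * 1 + 1 = 3
hanoi_count(3) = 2 * 3 + 1 = 7
hanoi_count(4) = 2 * 7 + 1 = 15
hanoi_count(5) = 2 * 15 + 1 = 31
hanoi_count(6) = 2 * 31 + 1 = 63
= 63


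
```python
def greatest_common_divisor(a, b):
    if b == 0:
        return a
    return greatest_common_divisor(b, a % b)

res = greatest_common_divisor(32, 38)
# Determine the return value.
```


greatest_common_divisor(32, 38)
= greatest_common_divisor(38, 32 % 38) = greatest_common_divisor(38, 32)
= greatest_common_divisor(32, 38 % 32) = greatest_common_divisor(32, 6)
= greatest_common_divisor(6, 32 % 6) = greatest_common_divisor(6, 2)
= greatest_common_divisor(2, 6 % 2) = greatest_common_divisor(2, 0)
b == 0, return a = 2


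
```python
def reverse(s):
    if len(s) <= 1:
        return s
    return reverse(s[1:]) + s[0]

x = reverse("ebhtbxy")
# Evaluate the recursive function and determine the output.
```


reverse("ebhtbxy")
= reverse("bhtbxy") + "e"
= reverse("htbxy") + "b" + "e"
= reverse("tbxy") + "h" + "b" + "e"
= reverse("bxy") + "t" + "h" + "b" + "e"
= reverse("xy") + "b" + "t" + "h" + "b" + "e"
= reverse("y") + "x" + "b" + "t" + "h" + "b" + "e"
= "y" + "x" + "b" + "t" + "h" + "b" + "e"
= "yxbthbe"


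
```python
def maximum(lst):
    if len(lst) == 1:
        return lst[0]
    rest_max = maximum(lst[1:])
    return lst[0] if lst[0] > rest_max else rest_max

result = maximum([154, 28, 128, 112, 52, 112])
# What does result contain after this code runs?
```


maximum([154, 28, 128, 112, 52, 112])
= compare 154 with maximum([28, 128, 112, 52, 112])
= compare 28 with maximum([128, 112, 52, 112])
= compare 128 with maximum([112, 52, 112])
= compare 112 with maximum([52, 112])
= compare 52 with maximum([112])
Base: maximum([112]) = 112
compare 52 with 112: max = 112
compare 112 with 112: max = 112
compare 128 with 112: max = 128
compare 28 with 128: max = 128
compare 154 with 128: max = 154
= 154


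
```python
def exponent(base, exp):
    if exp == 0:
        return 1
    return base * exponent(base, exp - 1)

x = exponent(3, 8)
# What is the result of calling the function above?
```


exponent(3, 8)
= 3 * exponent(3, 7)
= 3 * 3 * exponent(3, 6)
= 3 * 3 * 3 * exponent(3, 5)
= 3 * 3 * 3 * 3 * exponent(3, 4)
= 3 * 3 * 3 * 3 * 3 * exponent(3, 3)
= 3 * 3 * 3 * 3 * 3 * 3 * exponent(3, 2)
= 3 * 3 * 3 * 3 * 3 * 3 * 3 * exponent(3, 1)
= 3 * 3 * 3 * 3 * 3 * 3 * 3 * 3 * exponent(3, 0)
= 3 * 3 * 3 * 3 * 3 * 3 * 3 * 3 * 1
= 6561


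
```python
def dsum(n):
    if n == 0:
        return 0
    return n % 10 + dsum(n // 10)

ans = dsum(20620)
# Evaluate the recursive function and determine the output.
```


dsum(20620)
= 0 + dsum(2062)
= 0 + 2 + dsum(206)
= 0 + 2 + 6 + dsum(20)
= 0 + 2 + 6 + 0 + dsum(2)
= 0 + 2 + 6 + 0 + 2 + dsum(0)
= 0 + 2 + 6 + 0 + 2 + 0
= 10


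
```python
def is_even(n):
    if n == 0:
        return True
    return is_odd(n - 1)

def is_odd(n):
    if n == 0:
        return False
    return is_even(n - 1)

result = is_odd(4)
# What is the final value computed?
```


is_odd(4)
= is_even(3)
= is_odd(2)
= is_even(1)
= is_odd(0)
n == 0: return False
= False
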